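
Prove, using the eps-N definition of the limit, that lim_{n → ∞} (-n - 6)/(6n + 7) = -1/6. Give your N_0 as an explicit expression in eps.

Let eps > 0 be given. For n ≥ 1, |(-n - 6)/(6n + 7) + 1/6| = |-29|/(6(6n + 7)) = 29/(6(6n + 7)).
Since 6n + 7 ≥ 6n for n ≥ 1, this is ≤ 29/(6·6n) = (29/36)/n.
So |(-n - 6)/(6n + 7) + 1/6| < eps whenever n > (29/36)/eps.
Take N_0 = (29/36)/eps. If n > N_0 then |(-n - 6)/(6n + 7) + 1/6| ≤ (29/36)/n < eps.

N_0 = (29/36)/eps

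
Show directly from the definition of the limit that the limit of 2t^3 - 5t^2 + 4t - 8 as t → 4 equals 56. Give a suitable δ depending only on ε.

δ = min(2, ε/106)

Let ε > 0. We want δ > 0 such that 0 < |t − 4| < δ implies |(2t^3 - 5t^2 + 4t - 8) − 56| < ε.
(2t^3 - 5t^2 + 4t - 8) − 56 = 2t^3 - 5t^2 + 4t - 64 = (t − 4)(2t^2 + 3t + 16).
So |(2t^3 - 5t^2 + 4t - 8) − 56| = |t − 4|·|2t^2 + 3t + 16|.
Require δ ≤ 2. Then |t − 4| < 2 gives |t| < 6, and by the triangle inequality |2t^2 + 3t + 16| ≤ 2·6^2 + 3·6 + 16 = 106.
Hence |(2t^3 - 5t^2 + 4t - 8) − 56| ≤ 106|t − 4| < ε provided |t − 4| < ε/106.
Choosing δ = min(2, ε/106) ensures both conditions, hence |(2t^3 - 5t^2 + 4t - 8) − 56| < ε.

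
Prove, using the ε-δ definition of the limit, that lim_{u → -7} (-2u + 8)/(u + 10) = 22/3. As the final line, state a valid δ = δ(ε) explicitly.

Let ε > 0. We want δ > 0 with 0 < |u + 7| < δ ⇒ |(-2u + 8)/(u + 10) − (22/3)| < ε.
Combining over a common denominator, (-2u + 8)/(u + 10) − (22/3) = [(-2u + 8)·3 − 22·(u + 10)] / [3·(u + 10)] = -28(u + 7) / (3(u + 10)).
So |(-2u + 8)/(u + 10) − (22/3)| = 28|u + 7| / (3·|u + 10|).
Require δ ≤ 3/2, so |u + 10| ≥ |3| − |u + 7| > 3 − 3/2 = 3/2.
Hence |(-2u + 8)/(u + 10) − (22/3)| < 28|u + 7|/(3·(3/2)) = (56/9)|u + 7|, which is < ε once |u + 7| < (9/56)ε.
Take δ = min(3/2, (9/56)ε). Then 0 < |u + 7| < δ forces both bounds, so |(-2u + 8)/(u + 10) − (22/3)| < ε.

δ = min(3/2, (9/56)ε)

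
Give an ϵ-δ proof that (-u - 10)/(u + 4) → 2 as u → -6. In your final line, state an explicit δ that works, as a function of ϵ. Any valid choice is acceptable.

Let ϵ > 0 be given. We want δ > 0 with 0 < |u + 6| < δ ⇒ |(-u - 10)/(u + 4) − 2| < ϵ.
Combining over a common denominator, (-u - 10)/(u + 4) − 2 = [(-u - 10)·(-2) − (-4)·(u + 4)] / [(-2)·(u + 4)] = 6(u + 6) / ((-2)(u + 4)).
So |(-u - 10)/(u + 4) − 2| = 6|u + 6| / (2·|u + 4|).
Require δ ≤ 1, so |u + 4| ≥ |-2| − |u + 6| > 2 − 1 = 1.
Hence |(-u - 10)/(u + 4) − 2| < 6|u + 6|/(2·1) = 3|u + 6|, which is < ϵ once |u + 6| < (1/3)ϵ.
Take δ = min(1, (1/3)ϵ). Then 0 < |u + 6| < δ forces both bounds, so |(-u - 10)/(u + 4) − 2| < ϵ.

δ = min(1, (1/3)ϵ)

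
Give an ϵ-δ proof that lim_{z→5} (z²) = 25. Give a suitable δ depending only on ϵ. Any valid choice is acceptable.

δ = min(1, ϵ/11)

Suppose ϵ > 0. We seek δ > 0 with 0 < |z − 5| < δ ⇒ |z² − 25| < ϵ.
Factor: z² − 25 = (z − 5)(z + 5), so |z² − 25| = |z − 5|·|z + 5|.
Restrict δ ≤ 1. Then |z − 5| < 1 gives |z| < 6, so by the triangle inequality |z + 5| ≤ 6 + 5 = 11.
Hence |z² − 25| ≤ 11|z − 5|, which is < ϵ once |z − 5| < ϵ/11.
Take δ = min(1, ϵ/11). If 0 < |z − 5| < δ then both bounds hold and |z² − 25| ≤ 11|z − 5| < 11·(ϵ/11) = ϵ.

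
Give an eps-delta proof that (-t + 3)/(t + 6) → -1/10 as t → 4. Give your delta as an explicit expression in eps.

delta = min(5, (50/9)eps)

Let eps > 0 be given. We want delta > 0 with 0 < |t − 4| < delta ⇒ |(-t + 3)/(t + 6) + 1/10| < eps.
Combining over a common denominator, (-t + 3)/(t + 6) + 1/10 = [(-t + 3)·10 − (-1)·(t + 6)] / [10·(t + 6)] = -9(t − 4) / (10(t + 6)).
So |(-t + 3)/(t + 6) + 1/10| = 9|t − 4| / (10·|t + 6|).
Restrict delta ≤ 5. Then |t − 4| < 5 gives |t + 6| = |(t − 4) + 10| ≥ 10 − 5 = 5.
Hence |(-t + 3)/(t + 6) + 1/10| < 9|t − 4|/(10·5) = (9/50)|t − 4|, which is < eps once |t − 4| < (50/9)eps.
Take delta = min(5, (50/9)eps). Then 0 < |t − 4| < delta forces both bounds, so |(-t + 3)/(t + 6) + 1/10| < eps.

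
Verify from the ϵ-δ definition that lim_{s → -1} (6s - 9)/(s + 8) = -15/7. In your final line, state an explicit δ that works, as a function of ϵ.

δ = min(7/2, (49/114)ϵ)

Fix ϵ > 0. We want δ > 0 with 0 < |s + 1| < δ ⇒ |(6s - 9)/(s + 8) + 15/7| < ϵ.
Combining over a common denominator, (6s - 9)/(s + 8) + 15/7 = [(6s - 9)·7 − (-15)·(s + 8)] / [7·(s + 8)] = 57(s + 1) / (7(s + 8)).
So |(6s - 9)/(s + 8) + 15/7| = 57|s + 1| / (7·|s + 8|).
Restrict δ ≤ 7/2. Then |s + 1| < 7/2 gives |s + 8| = |(s + 1) + 7| ≥ 7 − 7/2 = 7/2.
Hence |(6s - 9)/(s + 8) + 15/7| < 57|s + 1|/(7·(7/2)) = (114/49)|s + 1|, which is < ϵ once |s + 1| < (49/114)ϵ.
Take δ = min(7/2, (49/114)ϵ). Then 0 < |s + 1| < δ forces both bounds, so |(6s - 9)/(s + 8) + 15/7| < ϵ.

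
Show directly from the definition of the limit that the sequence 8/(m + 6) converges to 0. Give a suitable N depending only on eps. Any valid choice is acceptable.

N = 8/eps

Fix eps > 0. For m ≥ 1, |8/(m + 6) − 0| = 8/(m + 6) ≤ 8/m.
We need 8/m < eps, i.e. m > 8/eps.
Take N = 8/eps. If m > N then |8/(m + 6)| ≤ 8/m < eps.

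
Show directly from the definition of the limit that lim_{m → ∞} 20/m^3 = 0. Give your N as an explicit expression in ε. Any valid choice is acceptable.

Suppose ε > 0. For m ≥ 1, |20/m^3 − 0| = 20/m^3.
20/m^3 < ε ⇔ m^3 > 20/ε ⇔ m > (20/ε)^{1/3}.
Take N = (20/ε)^{1/3}. Then m > N implies 20/m^3 < ε.

N = (20/ε)^{1/3}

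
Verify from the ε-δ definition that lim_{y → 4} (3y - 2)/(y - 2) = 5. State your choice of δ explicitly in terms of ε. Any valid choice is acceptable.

Let ε > 0. We want δ > 0 with 0 < |y − 4| < δ ⇒ |(3y - 2)/(y - 2) − 5| < ε.
Combining over a common denominator, (3y - 2)/(y - 2) − 5 = [(3y - 2)·2 − 10·(y - 2)] / [2·(y - 2)] = -4(y − 4) / (2(y - 2)).
So |(3y - 2)/(y - 2) − 5| = 4|y − 4| / (2·|y − 2|).
Restrict δ ≤ 1. Then |y − 4| < 1 gives |y − 2| = |(y − 4) + 2| ≥ 2 − 1 = 1.
Hence |(3y - 2)/(y - 2) − 5| < 4|y − 4|/(2·1) = 2|y − 4|, which is < ε once |y − 4| < (1/2)ε.
Take δ = min(1, (1/2)ε). Then 0 < |y − 4| < δ forces both bounds, so |(3y - 2)/(y - 2) − 5| < ε.

δ = min(1, (1/2)ε)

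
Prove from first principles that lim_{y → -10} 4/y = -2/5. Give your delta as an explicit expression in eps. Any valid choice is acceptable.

Fix eps > 0. We seek delta > 0 such that 0 < |y + 10| < delta implies |4/y + 2/5| < eps.
|4/y + 2/5| = 4·|-10 − y|/(10·|y|) = 4|y + 10|/(10|y|).
Restrict delta ≤ 5. Then |y + 10| < 5 gives |y| > 5, so 10|y| > 50.
Then |4/y + 2/5| < 4|y + 10|/50, which is < eps when |y + 10| < (25/2)eps.
Take delta = min(5, (25/2)eps). Then 0 < |y + 10| < delta gives both |y + 10| < 5 and |y + 10| < (25/2)eps, so |4/y + 2/5| < eps.

delta = min(5, (25/2)eps)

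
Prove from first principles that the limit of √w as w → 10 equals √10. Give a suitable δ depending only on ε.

Let ε > 0 be given. We want δ > 0 such that 0 < |w − 10| < δ implies |√w − √10| < ε.
Multiplying by the conjugate, |√w − √10| = |w − 10|/(√w + √10).
Restrict δ ≤ 10 so that |w − 10| < 10 forces w > 0, and then √w + √10 > √10.
Hence |√w − √10| < |w − 10|/√10, which is < ε once |w − 10| < √10·ε.
Take δ = min(10, √10·ε). If 0 < |w − 10| < δ then w > 0 and |√w − √10| < |w − 10|/√10 < ε.

δ = min(10, √10·ε)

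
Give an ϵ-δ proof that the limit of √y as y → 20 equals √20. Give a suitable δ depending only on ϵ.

Let ϵ > 0 be given. We want δ > 0 such that 0 < |y − 20| < δ implies |√y − √20| < ϵ.
Rationalise: √y − √20 = (y − 20)/(√y + √20), so |√y − √20| = |y − 20|/(√y + √20).
Restrict δ ≤ 20 so that |y − 20| < 20 forces y > 0, and then √y + √20 > √20.
Hence |√y − √20| < |y − 20|/√20, which is < ϵ once |y − 20| < √20·ϵ.
Take δ = min(20, √20·ϵ). If 0 < |y − 20| < δ then y > 0 and |√y − √20| < |y − 20|/√20 < ϵ.

δ = min(20, √20·ϵ)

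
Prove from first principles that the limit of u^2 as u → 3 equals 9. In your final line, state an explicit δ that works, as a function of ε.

Let ε > 0 be given. We seek δ > 0 with 0 < |u − 3| < δ ⇒ |u^2 − 9| < ε.
Factor: u^2 − 9 = (u − 3)(u + 3), so |u^2 − 9| = |u − 3|·|u + 3|.
Restrict δ ≤ 1. Then |u − 3| < 1 gives |u| < 4, so by the triangle inequality |u + 3| ≤ 4 + 3 = 7.
Hence |u^2 − 9| ≤ 7|u − 3|, which is < ε once |u − 3| < ε/7.
Take δ = min(1, ε/7). If 0 < |u − 3| < δ then both bounds hold and |u^2 − 9| ≤ 7|u − 3| < 7·(ε/7) = ε.

δ = min(1, ε/7)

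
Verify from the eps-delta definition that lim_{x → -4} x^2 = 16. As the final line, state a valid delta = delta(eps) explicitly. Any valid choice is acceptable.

delta = min(2, eps/10)

Fix eps > 0. We seek delta > 0 with 0 < |x + 4| < delta ⇒ |x^2 − 16| < eps.
Factor: x^2 − 16 = (x + 4)(x - 4), so |x^2 − 16| = |x + 4|·|x - 4|.
Restrict delta ≤ 2. Then |x + 4| < 2 gives |x| < 6, so by the triangle inequality |x - 4| ≤ 6 + 4 = 10.
Hence |x^2 − 16| ≤ 10|x + 4|, which is < eps once |x + 4| < eps/10.
Take delta = min(2, eps/10). If 0 < |x + 4| < delta then both bounds hold and |x^2 − 16| ≤ 10|x + 4| < 10·(eps/10) = eps.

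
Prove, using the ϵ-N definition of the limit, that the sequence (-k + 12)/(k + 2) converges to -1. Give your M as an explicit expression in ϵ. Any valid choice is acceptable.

Suppose ϵ > 0. For k ≥ 1, |(-k + 12)/(k + 2) + 1| = |14|/((k + 2)) = 14/((k + 2)).
Since k + 2 ≥ k for k ≥ 1, this is ≤ 14/(k) = 14/k.
So |(-k + 12)/(k + 2) + 1| < ϵ whenever k > 14/ϵ.
Take M = 14/ϵ. If k > M then |(-k + 12)/(k + 2) + 1| ≤ 14/k < ϵ.

M = 14/ϵ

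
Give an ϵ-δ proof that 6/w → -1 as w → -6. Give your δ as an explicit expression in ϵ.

δ = min(3, 3ϵ)

Let ϵ > 0. We seek δ > 0 such that 0 < |w + 6| < δ implies |6/w + 1| < ϵ.
|6/w + 1| = 6·|-6 − w|/(6·|w|) = 6|w + 6|/(6|w|).
Restrict δ ≤ 3. Then |w + 6| < 3 gives |w| > 3, so 6|w| > 18.
Then |6/w + 1| < 6|w + 6|/18, which is < ϵ when |w + 6| < 3ϵ.
Take δ = min(3, 3ϵ). Then 0 < |w + 6| < δ gives both |w + 6| < 3 and |w + 6| < 3ϵ, so |6/w + 1| < ϵ.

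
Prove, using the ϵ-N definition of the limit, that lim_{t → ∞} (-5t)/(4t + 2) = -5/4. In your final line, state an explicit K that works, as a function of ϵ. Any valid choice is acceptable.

Let ϵ > 0. We seek K > 0 such that t > K implies |(-5t)/(4t + 2) + 5/4| < ϵ.
(-5t)/(4t + 2) + 5/4 = (4(-5t) − (-5)(4t + 2)) / (4(4t + 2)) = 10/(4(4t + 2)).
For t > 0 we have 4t + 2 > 4t, so |(-5t)/(4t + 2) + 5/4| = 10/(4(4t + 2)) < 10/(4·4t) = (5/8)/t.
Thus |(-5t)/(4t + 2) + 5/4| < ϵ whenever t > (5/8)/ϵ.
Take K = (5/8)/ϵ. If t > K then |(-5t)/(4t + 2) + 5/4| < (5/8)/t < ϵ.

K = (5/8)/ϵ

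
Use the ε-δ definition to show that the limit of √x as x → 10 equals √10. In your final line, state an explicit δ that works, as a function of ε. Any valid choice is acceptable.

δ = min(10, √10·ε)

Fix ε > 0. We want δ > 0 such that 0 < |x − 10| < δ implies |√x − √10| < ε.
Rationalise: √x − √10 = (x − 10)/(√x + √10), so |√x − √10| = |x − 10|/(√x + √10).
Restrict δ ≤ 10 so that |x − 10| < 10 forces x > 0, and then √x + √10 > √10.
Hence |√x − √10| < |x − 10|/√10, which is < ε once |x − 10| < √10·ε.
Take δ = min(10, √10·ε). If 0 < |x − 10| < δ then x > 0 and |√x − √10| < |x − 10|/√10 < ε.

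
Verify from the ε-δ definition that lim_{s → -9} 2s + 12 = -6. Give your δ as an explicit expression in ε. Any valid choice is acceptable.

Fix ε > 0. We need δ > 0 so that 0 < |s + 9| < δ implies |(2s + 12) + 6| < ε.
Since (2s + 12) + 6 = 2(s + 9), we have |(2s + 12) + 6| = 2|s + 9|.
Thus it suffices that |s + 9| < ε/2.
Take δ = ε/2. If 0 < |s + 9| < δ then |(2s + 12) + 6| = 2|s + 9| < 2·(ε/2) = ε.

δ = ε/2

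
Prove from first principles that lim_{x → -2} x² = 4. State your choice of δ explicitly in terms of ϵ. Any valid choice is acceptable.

δ = min(1, ϵ/5)

Let ϵ > 0 be given. We seek δ > 0 with 0 < |x + 2| < δ ⇒ |x² − 4| < ϵ.
Factor: x² − 4 = (x + 2)(x - 2), so |x² − 4| = |x + 2|·|x - 2|.
Impose δ ≤ 1 so that |x| < 3; then |x - 2| ≤ 5.
Hence |x² − 4| ≤ 5|x + 2|, which is < ϵ once |x + 2| < ϵ/5.
Take δ = min(1, ϵ/5). If 0 < |x + 2| < δ then both bounds hold and |x² − 4| ≤ 5|x + 2| < 5·(ϵ/5) = ϵ.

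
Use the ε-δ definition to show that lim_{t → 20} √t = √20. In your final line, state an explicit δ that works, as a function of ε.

Fix ε > 0. We want δ > 0 such that 0 < |t − 20| < δ implies |√t − √20| < ε.
Rationalise: √t − √20 = (t − 20)/(√t + √20), so |√t − √20| = |t − 20|/(√t + √20).
Restrict δ ≤ 20 so that |t − 20| < 20 forces t > 0, and then √t + √20 > √20.
Hence |√t − √20| < |t − 20|/√20, which is < ε once |t − 20| < √20·ε.
Take δ = min(20, √20·ε). If 0 < |t − 20| < δ then t > 0 and |√t − √20| < |t − 20|/√20 < ε.

δ = min(20, √20·ε)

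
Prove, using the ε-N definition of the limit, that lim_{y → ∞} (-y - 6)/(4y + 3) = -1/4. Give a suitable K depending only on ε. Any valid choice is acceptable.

K = (21/16)/ε

Let ε > 0. We seek K > 0 such that y > K implies |(-y - 6)/(4y + 3) + 1/4| < ε.
(-y - 6)/(4y + 3) + 1/4 = (4(-y - 6) − (-1)(4y + 3)) / (4(4y + 3)) = -21/(4(4y + 3)).
For y > 0 we have 4y + 3 > 4y, so |(-y - 6)/(4y + 3) + 1/4| = 21/(4(4y + 3)) < 21/(4·4y) = (21/16)/y.
Thus |(-y - 6)/(4y + 3) + 1/4| < ε whenever y > (21/16)/ε.
Take K = (21/16)/ε. If y > K then |(-y - 6)/(4y + 3) + 1/4| < (21/16)/y < ε.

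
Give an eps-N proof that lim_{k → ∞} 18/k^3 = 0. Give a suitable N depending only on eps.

N = (18/eps)^{1/3}

Fix eps > 0. For k ≥ 1, |18/k^3 − 0| = 18/k^3.
18/k^3 < eps ⇔ k^3 > 18/eps ⇔ k > (18/eps)^{1/3}.
Take N = (18/eps)^{1/3}. Then k > N implies 18/k^3 < eps.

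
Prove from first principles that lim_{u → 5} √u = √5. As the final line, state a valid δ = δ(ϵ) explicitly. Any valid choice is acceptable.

δ = min(5, √5·ϵ)

Fix ϵ > 0. We want δ > 0 such that 0 < |u − 5| < δ implies |√u − √5| < ϵ.
Rationalise: √u − √5 = (u − 5)/(√u + √5), so |√u − √5| = |u − 5|/(√u + √5).
Restrict δ ≤ 5 so that |u − 5| < 5 forces u > 0, and then √u + √5 > √5.
Hence |√u − √5| < |u − 5|/√5, which is < ϵ once |u − 5| < √5·ϵ.
Take δ = min(5, √5·ϵ). If 0 < |u − 5| < δ then u > 0 and |√u − √5| < |u − 5|/√5 < ϵ.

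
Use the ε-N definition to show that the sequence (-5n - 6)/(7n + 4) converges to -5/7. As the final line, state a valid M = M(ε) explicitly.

Fix ε > 0. For n ≥ 1, |(-5n - 6)/(7n + 4) + 5/7| = |-22|/(7(7n + 4)) = 22/(7(7n + 4)).
Since 7n + 4 ≥ 7n for n ≥ 1, this is ≤ 22/(7·7n) = (22/49)/n.
So |(-5n - 6)/(7n + 4) + 5/7| < ε whenever n > (22/49)/ε.
Take M = (22/49)/ε. If n > M then |(-5n - 6)/(7n + 4) + 5/7| ≤ (22/49)/n < ε.

M = (22/49)/ε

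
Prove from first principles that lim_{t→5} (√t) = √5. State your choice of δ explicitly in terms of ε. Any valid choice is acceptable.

δ = min(5, √5·ε)

Let ε > 0 be given. We want δ > 0 such that 0 < |t − 5| < δ implies |√t − √5| < ε.
Rationalise: √t − √5 = (t − 5)/(√t + √5), so |√t − √5| = |t − 5|/(√t + √5).
Restrict δ ≤ 5 so that |t − 5| < 5 forces t > 0, and then √t + √5 > √5.
Hence |√t − √5| < |t − 5|/√5, which is < ε once |t − 5| < √5·ε.
Take δ = min(5, √5·ε). If 0 < |t − 5| < δ then t > 0 and |√t − √5| < |t − 5|/√5 < ε.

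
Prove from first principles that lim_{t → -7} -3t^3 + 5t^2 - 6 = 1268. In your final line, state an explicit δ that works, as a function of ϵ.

Let ϵ > 0. We want δ > 0 such that 0 < |t + 7| < δ implies |(-3t^3 + 5t^2 - 6) − 1268| < ϵ.
(-3t^3 + 5t^2 - 6) − 1268 = -3t^3 + 5t^2 - 1274 = (t + 7)(-3t^2 + 26t - 182).
So |(-3t^3 + 5t^2 - 6) − 1268| = |t + 7|·|-3t^2 + 26t - 182|.
Assume first that |t + 7| < 2, so |t| < 9. Then |-3t^2 + 26t - 182| ≤ 3·9^2 + 26·9 + 182 = 659.
Hence |(-3t^3 + 5t^2 - 6) − 1268| ≤ 659|t + 7| < ϵ provided |t + 7| < ϵ/659.
Take δ = min(2, ϵ/659). Then 0 < |t + 7| < δ gives both |t + 7| < 2 and |t + 7| < ϵ/659, so |(-3t^3 + 5t^2 - 6) − 1268| < ϵ.

δ = min(2, ϵ/659)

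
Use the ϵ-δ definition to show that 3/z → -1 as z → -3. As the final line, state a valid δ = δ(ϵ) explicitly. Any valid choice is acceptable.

Fix ϵ > 0. We seek δ > 0 such that 0 < |z + 3| < δ implies |3/z + 1| < ϵ.
|3/z + 1| = 3·|-3 − z|/(3·|z|) = 3|z + 3|/(3|z|).
Restrict δ ≤ 3/2. Then |z + 3| < 3/2 gives |z| > 3/2, so 3|z| > 9/2.
Then |3/z + 1| < 3|z + 3|/(9/2), which is < ϵ when |z + 3| < (3/2)ϵ.
Take δ = min(3/2, (3/2)ϵ). Then 0 < |z + 3| < δ gives both |z + 3| < 3/2 and |z + 3| < (3/2)ϵ, so |3/z + 1| < ϵ.

δ = min(3/2, (3/2)ϵ)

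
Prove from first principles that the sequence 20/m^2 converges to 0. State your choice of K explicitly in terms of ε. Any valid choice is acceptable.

K = (20/ε)^{1/2}

Fix ε > 0. For m ≥ 1, |20/m^2 − 0| = 20/m^2.
20/m^2 < ε ⇔ m^2 > 20/ε ⇔ m > (20/ε)^{1/2}.
Take K = (20/ε)^{1/2}. Then m > K implies 20/m^2 < ε.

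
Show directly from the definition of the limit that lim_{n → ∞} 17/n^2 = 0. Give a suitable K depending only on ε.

Suppose ε > 0. For n ≥ 1, |17/n^2 − 0| = 17/n^2.
17/n^2 < ε ⇔ n^2 > 17/ε ⇔ n > (17/ε)^{1/2}.
Take K = (17/ε)^{1/2}. Then n > K implies 17/n^2 < ε.

K = (17/ε)^{1/2}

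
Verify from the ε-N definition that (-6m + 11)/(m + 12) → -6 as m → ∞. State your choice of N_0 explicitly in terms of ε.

Suppose ε > 0. For m ≥ 1, |(-6m + 11)/(m + 12) + 6| = |83|/((m + 12)) = 83/((m + 12)).
Since m + 12 ≥ m for m ≥ 1, this is ≤ 83/(m) = 83/m.
So |(-6m + 11)/(m + 12) + 6| < ε whenever m > 83/ε.
Take N_0 = 83/ε. If m > N_0 then |(-6m + 11)/(m + 12) + 6| ≤ 83/m < ε.

N_0 = 83/ε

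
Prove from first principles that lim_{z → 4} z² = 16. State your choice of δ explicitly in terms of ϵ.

δ = min(1, ϵ/9)

Let ϵ > 0 be given. We seek δ > 0 with 0 < |z − 4| < δ ⇒ |z² − 16| < ϵ.
Factor: z² − 16 = (z − 4)(z + 4), so |z² − 16| = |z − 4|·|z + 4|.
Impose δ ≤ 1 so that |z| < 5; then |z + 4| ≤ 9.
Hence |z² − 16| ≤ 9|z − 4|, which is < ϵ once |z − 4| < ϵ/9.
Take δ = min(1, ϵ/9). If 0 < |z − 4| < δ then both bounds hold and |z² − 16| ≤ 9|z − 4| < 9·(ϵ/9) = ϵ.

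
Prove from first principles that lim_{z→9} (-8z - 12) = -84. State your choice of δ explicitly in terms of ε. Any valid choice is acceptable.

δ = ε/8

Fix ε > 0. We need δ > 0 so that 0 < |z − 9| < δ implies |(-8z - 12) + 84| < ε.
Since (-8z - 12) + 84 = -8(z − 9), we have |(-8z - 12) + 84| = 8|z − 9|.
So 8|z − 9| < ε exactly when |z − 9| < ε/8.
Choosing δ = ε/8 gives |(-8z - 12) + 84| = 8|z − 9| < ε whenever |z − 9| < δ.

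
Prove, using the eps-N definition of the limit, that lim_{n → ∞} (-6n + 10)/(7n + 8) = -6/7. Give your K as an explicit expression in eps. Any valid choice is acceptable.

Fix eps > 0. For n ≥ 1, |(-6n + 10)/(7n + 8) + 6/7| = |118|/(7(7n + 8)) = 118/(7(7n + 8)).
Since 7n + 8 ≥ 7n for n ≥ 1, this is ≤ 118/(7·7n) = (118/49)/n.
So |(-6n + 10)/(7n + 8) + 6/7| < eps whenever n > (118/49)/eps.
Take K = (118/49)/eps. If n > K then |(-6n + 10)/(7n + 8) + 6/7| ≤ (118/49)/n < eps.

K = (118/49)/eps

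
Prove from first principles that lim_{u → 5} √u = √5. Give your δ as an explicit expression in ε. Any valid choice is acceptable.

δ = min(5, √5·ε)

Fix ε > 0. We want δ > 0 such that 0 < |u − 5| < δ implies |√u − √5| < ε.
Rationalise: √u − √5 = (u − 5)/(√u + √5), so |√u − √5| = |u − 5|/(√u + √5).
Restrict δ ≤ 5 so that |u − 5| < 5 forces u > 0, and then √u + √5 > √5.
Hence |√u − √5| < |u − 5|/√5, which is < ε once |u − 5| < √5·ε.
Take δ = min(5, √5·ε). If 0 < |u − 5| < δ then u > 0 and |√u − √5| < |u − 5|/√5 < ε.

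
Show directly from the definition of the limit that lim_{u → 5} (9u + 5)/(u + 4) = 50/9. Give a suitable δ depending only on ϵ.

δ = min(9/2, (81/62)ϵ)

Suppose ϵ > 0. We want δ > 0 with 0 < |u − 5| < δ ⇒ |(9u + 5)/(u + 4) − (50/9)| < ϵ.
Combining over a common denominator, (9u + 5)/(u + 4) − (50/9) = [(9u + 5)·9 − 50·(u + 4)] / [9·(u + 4)] = 31(u − 5) / (9(u + 4)).
So |(9u + 5)/(u + 4) − (50/9)| = 31|u − 5| / (9·|u + 4|).
Restrict δ ≤ 9/2. Then |u − 5| < 9/2 gives |u + 4| = |(u − 5) + 9| ≥ 9 − 9/2 = 9/2.
Hence |(9u + 5)/(u + 4) − (50/9)| < 31|u − 5|/(9·(9/2)) = (62/81)|u − 5|, which is < ϵ once |u − 5| < (81/62)ϵ.
Take δ = min(9/2, (81/62)ϵ). Then 0 < |u − 5| < δ forces both bounds, so |(9u + 5)/(u + 4) − (50/9)| < ϵ.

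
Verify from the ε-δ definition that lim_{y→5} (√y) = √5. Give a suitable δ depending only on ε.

δ = min(5, √5·ε)

Let ε > 0. We want δ > 0 such that 0 < |y − 5| < δ implies |√y − √5| < ε.
Multiplying by the conjugate, |√y − √5| = |y − 5|/(√y + √5).
Restrict δ ≤ 5 so that |y − 5| < 5 forces y > 0, and then √y + √5 > √5.
Hence |√y − √5| < |y − 5|/√5, which is < ε once |y − 5| < √5·ε.
Take δ = min(5, √5·ε). If 0 < |y − 5| < δ then y > 0 and |√y − √5| < |y − 5|/√5 < ε.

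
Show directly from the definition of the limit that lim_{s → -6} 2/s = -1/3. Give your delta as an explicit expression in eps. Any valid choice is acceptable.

Let eps > 0. We seek delta > 0 such that 0 < |s + 6| < delta implies |2/s + 1/3| < eps.
|2/s + 1/3| = 2·|-6 − s|/(6·|s|) = 2|s + 6|/(6|s|).
Require delta ≤ 3 so that |s| > 6 − 3 = 3, hence 6|s| > 18.
Then |2/s + 1/3| < 2|s + 6|/18, which is < eps when |s + 6| < 9eps.
Take delta = min(3, 9eps). Then 0 < |s + 6| < delta gives both |s + 6| < 3 and |s + 6| < 9eps, so |2/s + 1/3| < eps.

delta = min(3, 9eps)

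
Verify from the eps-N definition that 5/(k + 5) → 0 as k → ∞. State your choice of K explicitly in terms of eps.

Let eps > 0. For k ≥ 1, |5/(k + 5) − 0| = 5/(k + 5) ≤ 5/k.
We need 5/k < eps, i.e. k > 5/eps.
Take K = 5/eps. If k > K then |5/(k + 5)| ≤ 5/k < eps.

K = 5/eps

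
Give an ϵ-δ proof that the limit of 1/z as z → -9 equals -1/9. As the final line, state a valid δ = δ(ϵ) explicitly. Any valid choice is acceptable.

δ = min(9/2, (81/2)ϵ)

Suppose ϵ > 0. We seek δ > 0 such that 0 < |z + 9| < δ implies |1/z + 1/9| < ϵ.
|1/z + 1/9| = |-9 − z|/(9·|z|) = |z + 9|/(9|z|).
Require δ ≤ 9/2 so that |z| > 9 − 9/2 = 9/2, hence 9|z| > 81/2.
Then |1/z + 1/9| < |z + 9|/(81/2), which is < ϵ when |z + 9| < (81/2)ϵ.
Take δ = min(9/2, (81/2)ϵ). Then 0 < |z + 9| < δ gives both |z + 9| < 9/2 and |z + 9| < (81/2)ϵ, so |1/z + 1/9| < ϵ.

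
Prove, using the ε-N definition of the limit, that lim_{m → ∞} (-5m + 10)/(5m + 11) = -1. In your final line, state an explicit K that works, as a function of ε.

K = (21/5)/ε

Suppose ε > 0. For m ≥ 1, |(-5m + 10)/(5m + 11) + 1| = |105|/(5(5m + 11)) = 105/(5(5m + 11)).
Since 5m + 11 ≥ 5m for m ≥ 1, this is ≤ 105/(5·5m) = (21/5)/m.
So |(-5m + 10)/(5m + 11) + 1| < ε whenever m > (21/5)/ε.
Take K = (21/5)/ε. If m > K then |(-5m + 10)/(5m + 11) + 1| ≤ (21/5)/m < ε.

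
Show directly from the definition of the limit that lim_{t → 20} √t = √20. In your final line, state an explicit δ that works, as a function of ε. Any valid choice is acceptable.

Fix ε > 0. We want δ > 0 such that 0 < |t − 20| < δ implies |√t − √20| < ε.
Rationalise: √t − √20 = (t − 20)/(√t + √20), so |√t − √20| = |t − 20|/(√t + √20).
Restrict δ ≤ 20 so that |t − 20| < 20 forces t > 0, and then √t + √20 > √20.
Hence |√t − √20| < |t − 20|/√20, which is < ε once |t − 20| < √20·ε.
Take δ = min(20, √20·ε). If 0 < |t − 20| < δ then t > 0 and |√t − √20| < |t − 20|/√20 < ε.

δ = min(20, √20·ε)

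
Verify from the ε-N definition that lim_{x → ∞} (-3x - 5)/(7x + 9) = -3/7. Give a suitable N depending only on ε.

N = (8/49)/ε

Fix ε > 0. We seek N > 0 such that x > N implies |(-3x - 5)/(7x + 9) + 3/7| < ε.
(-3x - 5)/(7x + 9) + 3/7 = (7(-3x - 5) − (-3)(7x + 9)) / (7(7x + 9)) = -8/(7(7x + 9)).
For x > 0 we have 7x + 9 > 7x, so |(-3x - 5)/(7x + 9) + 3/7| = 8/(7(7x + 9)) < 8/(7·7x) = (8/49)/x.
Thus |(-3x - 5)/(7x + 9) + 3/7| < ε whenever x > (8/49)/ε.
Take N = (8/49)/ε. If x > N then |(-3x - 5)/(7x + 9) + 3/7| < (8/49)/x < ε.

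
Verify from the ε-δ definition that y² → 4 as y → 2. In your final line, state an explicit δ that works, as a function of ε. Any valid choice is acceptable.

δ = min(1, ε/5)

Let ε > 0 be given. We seek δ > 0 with 0 < |y − 2| < δ ⇒ |y² − 4| < ε.
Factor: y² − 4 = (y − 2)(y + 2), so |y² − 4| = |y − 2|·|y + 2|.
Restrict δ ≤ 1. Then |y − 2| < 1 gives |y| < 3, so by the triangle inequality |y + 2| ≤ 3 + 2 = 5.
Hence |y² − 4| ≤ 5|y − 2|, which is < ε once |y − 2| < ε/5.
Take δ = min(1, ε/5). If 0 < |y − 2| < δ then both bounds hold and |y² − 4| ≤ 5|y − 2| < 5·(ε/5) = ε.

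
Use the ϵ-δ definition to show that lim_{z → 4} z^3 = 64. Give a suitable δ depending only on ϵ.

Let ϵ > 0. We seek δ > 0 with 0 < |z − 4| < δ ⇒ |z^3 − 64| < ϵ.
Factor: z^3 − 64 = (z − 4)(z^2 + 4z + 16), so |z^3 − 64| = |z − 4|·|z^2 + 4z + 16|.
Restrict δ ≤ 1. Then |z − 4| < 1 gives |z| < 5, so by the triangle inequality |z^2 + 4z + 16| ≤ 5^2 + 4·5 + 16 = 61.
Hence |z^3 − 64| ≤ 61|z − 4|, which is < ϵ once |z − 4| < ϵ/61.
Take δ = min(1, ϵ/61). If 0 < |z − 4| < δ then both bounds hold and |z^3 − 64| ≤ 61|z − 4| < 61·(ϵ/61) = ϵ.

δ = min(1, ϵ/61)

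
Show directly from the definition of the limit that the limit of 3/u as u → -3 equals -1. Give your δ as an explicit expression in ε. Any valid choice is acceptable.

Suppose ε > 0. We seek δ > 0 such that 0 < |u + 3| < δ implies |3/u + 1| < ε.
|3/u + 1| = 3·|-3 − u|/(3·|u|) = 3|u + 3|/(3|u|).
Restrict δ ≤ 3/2. Then |u + 3| < 3/2 gives |u| > 3/2, so 3|u| > 9/2.
Then |3/u + 1| < 3|u + 3|/(9/2), which is < ε when |u + 3| < (3/2)ε.
Take δ = min(3/2, (3/2)ε). Then 0 < |u + 3| < δ gives both |u + 3| < 3/2 and |u + 3| < (3/2)ε, so |3/u + 1| < ε.

δ = min(3/2, (3/2)ε)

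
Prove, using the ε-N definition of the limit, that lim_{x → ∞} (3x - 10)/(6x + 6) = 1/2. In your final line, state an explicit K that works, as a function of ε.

Let ε > 0. We seek K > 0 such that x > K implies |(3x - 10)/(6x + 6) − (1/2)| < ε.
(3x - 10)/(6x + 6) − (1/2) = (6(3x - 10) − 3(6x + 6)) / (6(6x + 6)) = -78/(6(6x + 6)).
For x > 0 we have 6x + 6 > 6x, so |(3x - 10)/(6x + 6) − (1/2)| = 78/(6(6x + 6)) < 78/(6·6x) = (13/6)/x.
Thus |(3x - 10)/(6x + 6) − (1/2)| < ε whenever x > (13/6)/ε.
Take K = (13/6)/ε. If x > K then |(3x - 10)/(6x + 6) − (1/2)| < (13/6)/x < ε.

K = (13/6)/ε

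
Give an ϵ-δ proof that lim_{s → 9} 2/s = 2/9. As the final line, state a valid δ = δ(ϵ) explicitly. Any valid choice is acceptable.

Fix ϵ > 0. We seek δ > 0 such that 0 < |s − 9| < δ implies |2/s − (2/9)| < ϵ.
|2/s − (2/9)| = 2·|9 − s|/(9·|s|) = 2|s − 9|/(9|s|).
Restrict δ ≤ 9/2. Then |s − 9| < 9/2 gives |s| > 9/2, so 9|s| > 81/2.
Then |2/s − (2/9)| < 2|s − 9|/(81/2), which is < ϵ when |s − 9| < (81/4)ϵ.
Take δ = min(9/2, (81/4)ϵ). Then 0 < |s − 9| < δ gives both |s − 9| < 9/2 and |s − 9| < (81/4)ϵ, so |2/s − (2/9)| < ϵ.

δ = min(9/2, (81/4)ϵ)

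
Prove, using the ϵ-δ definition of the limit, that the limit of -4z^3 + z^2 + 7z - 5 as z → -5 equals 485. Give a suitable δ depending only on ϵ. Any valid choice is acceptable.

Let ϵ > 0 be given. We want δ > 0 such that 0 < |z + 5| < δ implies |(-4z^3 + z^2 + 7z - 5) − 485| < ϵ.
(-4z^3 + z^2 + 7z - 5) − 485 = -4z^3 + z^2 + 7z - 490 = (z + 5)(-4z^2 + 21z - 98).
So |(-4z^3 + z^2 + 7z - 5) − 485| = |z + 5|·|-4z^2 + 21z - 98|.
Assume first that |z + 5| < 1, so |z| < 6. Then |-4z^2 + 21z - 98| ≤ 4·6^2 + 21·6 + 98 = 368.
Hence |(-4z^3 + z^2 + 7z - 5) − 485| ≤ 368|z + 5| < ϵ provided |z + 5| < ϵ/368.
Take δ = min(1, ϵ/368). Then 0 < |z + 5| < δ gives both |z + 5| < 1 and |z + 5| < ϵ/368, so |(-4z^3 + z^2 + 7z - 5) − 485| < ϵ.

δ = min(1, ϵ/368)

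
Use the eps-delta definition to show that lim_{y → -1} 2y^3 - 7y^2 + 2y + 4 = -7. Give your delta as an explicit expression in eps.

delta = min(2, eps/56)

Let eps > 0 be given. We want delta > 0 such that 0 < |y + 1| < delta implies |(2y^3 - 7y^2 + 2y + 4) + 7| < eps.
(2y^3 - 7y^2 + 2y + 4) + 7 = 2y^3 - 7y^2 + 2y + 11 = (y + 1)(2y^2 - 9y + 11).
So |(2y^3 - 7y^2 + 2y + 4) + 7| = |y + 1|·|2y^2 - 9y + 11|.
Assume first that |y + 1| < 2, so |y| < 3. Then |2y^2 - 9y + 11| ≤ 2·3^2 + 9·3 + 11 = 56.
Hence |(2y^3 - 7y^2 + 2y + 4) + 7| ≤ 56|y + 1| < eps provided |y + 1| < eps/56.
Choosing delta = min(2, eps/56) ensures both conditions, hence |(2y^3 - 7y^2 + 2y + 4) + 7| < eps.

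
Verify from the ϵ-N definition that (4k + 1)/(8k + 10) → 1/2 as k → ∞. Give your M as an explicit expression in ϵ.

Suppose ϵ > 0. For k ≥ 1, |(4k + 1)/(8k + 10) − (1/2)| = |-32|/(8(8k + 10)) = 32/(8(8k + 10)).
Since 8k + 10 ≥ 8k for k ≥ 1, this is ≤ 32/(8·8k) = (1/2)/k.
So |(4k + 1)/(8k + 10) − (1/2)| < ϵ whenever k > (1/2)/ϵ.
Take M = (1/2)/ϵ. If k > M then |(4k + 1)/(8k + 10) − (1/2)| ≤ (1/2)/k < ϵ.

M = (1/2)/ϵ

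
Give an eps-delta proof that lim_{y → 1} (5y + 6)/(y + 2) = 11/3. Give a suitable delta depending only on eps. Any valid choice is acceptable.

delta = min(3/2, (9/8)eps)

Let eps > 0. We want delta > 0 with 0 < |y − 1| < delta ⇒ |(5y + 6)/(y + 2) − (11/3)| < eps.
Combining over a common denominator, (5y + 6)/(y + 2) − (11/3) = [(5y + 6)·3 − 11·(y + 2)] / [3·(y + 2)] = 4(y − 1) / (3(y + 2)).
So |(5y + 6)/(y + 2) − (11/3)| = 4|y − 1| / (3·|y + 2|).
Restrict delta ≤ 3/2. Then |y − 1| < 3/2 gives |y + 2| = |(y − 1) + 3| ≥ 3 − 3/2 = 3/2.
Hence |(5y + 6)/(y + 2) − (11/3)| < 4|y − 1|/(3·(3/2)) = (8/9)|y − 1|, which is < eps once |y − 1| < (9/8)eps.
Take delta = min(3/2, (9/8)eps). Then 0 < |y − 1| < delta forces both bounds, so |(5y + 6)/(y + 2) − (11/3)| < eps.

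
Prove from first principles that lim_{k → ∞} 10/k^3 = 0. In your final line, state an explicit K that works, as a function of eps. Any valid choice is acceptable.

K = (10/eps)^{1/3}

Let eps > 0 be given. For k ≥ 1, |10/k^3 − 0| = 10/k^3.
10/k^3 < eps ⇔ k^3 > 10/eps ⇔ k > (10/eps)^{1/3}.
Take K = (10/eps)^{1/3}. Then k > K implies 10/k^3 < eps.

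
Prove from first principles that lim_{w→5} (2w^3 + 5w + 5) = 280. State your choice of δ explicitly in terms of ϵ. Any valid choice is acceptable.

Fix ϵ > 0. We want δ > 0 such that 0 < |w − 5| < δ implies |(2w^3 + 5w + 5) − 280| < ϵ.
(2w^3 + 5w + 5) − 280 = 2w^3 + 5w - 275 = (w − 5)(2w^2 + 10w + 55).
So |(2w^3 + 5w + 5) − 280| = |w − 5|·|2w^2 + 10w + 55|.
Assume first that |w − 5| < 1, so |w| < 6. Then |2w^2 + 10w + 55| ≤ 2·6^2 + 10·6 + 55 = 187.
Hence |(2w^3 + 5w + 5) − 280| ≤ 187|w − 5| < ϵ provided |w − 5| < ϵ/187.
Take δ = min(1, ϵ/187). Then 0 < |w − 5| < δ gives both |w − 5| < 1 and |w − 5| < ϵ/187, so |(2w^3 + 5w + 5) − 280| < ϵ.

δ = min(1, ϵ/187)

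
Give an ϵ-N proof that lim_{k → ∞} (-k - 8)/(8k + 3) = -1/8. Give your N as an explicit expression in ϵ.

N = (61/64)/ϵ

Fix ϵ > 0. For k ≥ 1, |(-k - 8)/(8k + 3) + 1/8| = |-61|/(8(8k + 3)) = 61/(8(8k + 3)).
Since 8k + 3 ≥ 8k for k ≥ 1, this is ≤ 61/(8·8k) = (61/64)/k.
So |(-k - 8)/(8k + 3) + 1/8| < ϵ whenever k > (61/64)/ϵ.
Take N = (61/64)/ϵ. If k > N then |(-k - 8)/(8k + 3) + 1/8| ≤ (61/64)/k < ϵ.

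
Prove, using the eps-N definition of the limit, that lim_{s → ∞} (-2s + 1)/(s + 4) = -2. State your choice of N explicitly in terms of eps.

N = 9/eps

Let eps > 0 be given. We seek N > 0 such that s > N implies |(-2s + 1)/(s + 4) + 2| < eps.
(-2s + 1)/(s + 4) + 2 = ((-2s + 1) − (-2)(s + 4)) / ((s + 4)) = 9/((s + 4)).
For s > 0 we have s + 4 > s, so |(-2s + 1)/(s + 4) + 2| = 9/((s + 4)) < 9/(s) = 9/s.
Thus |(-2s + 1)/(s + 4) + 2| < eps whenever s > 9/eps.
Take N = 9/eps. If s > N then |(-2s + 1)/(s + 4) + 2| < 9/s < eps.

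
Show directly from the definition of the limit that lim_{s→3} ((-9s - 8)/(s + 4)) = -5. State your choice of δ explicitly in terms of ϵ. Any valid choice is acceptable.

Let ϵ > 0. We want δ > 0 with 0 < |s − 3| < δ ⇒ |(-9s - 8)/(s + 4) + 5| < ϵ.
Combining over a common denominator, (-9s - 8)/(s + 4) + 5 = [(-9s - 8)·7 − (-35)·(s + 4)] / [7·(s + 4)] = -28(s − 3) / (7(s + 4)).
So |(-9s - 8)/(s + 4) + 5| = 28|s − 3| / (7·|s + 4|).
Restrict δ ≤ 7/2. Then |s − 3| < 7/2 gives |s + 4| = |(s − 3) + 7| ≥ 7 − 7/2 = 7/2.
Hence |(-9s - 8)/(s + 4) + 5| < 28|s − 3|/(7·(7/2)) = (8/7)|s − 3|, which is < ϵ once |s − 3| < (7/8)ϵ.
Take δ = min(7/2, (7/8)ϵ). Then 0 < |s − 3| < δ forces both bounds, so |(-9s - 8)/(s + 4) + 5| < ϵ.

δ = min(7/2, (7/8)ϵ)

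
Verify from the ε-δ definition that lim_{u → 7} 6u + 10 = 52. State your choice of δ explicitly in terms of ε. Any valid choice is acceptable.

δ = ε/6

Fix ε > 0. We need δ > 0 so that 0 < |u − 7| < δ implies |(6u + 10) − 52| < ε.
|(6u + 10) − 52| = |6u - 42| = 6|u − 7|.
So 6|u − 7| < ε exactly when |u − 7| < ε/6.
Take δ = ε/6. If 0 < |u − 7| < δ then |(6u + 10) − 52| = 6|u − 7| < 6·(ε/6) = ε.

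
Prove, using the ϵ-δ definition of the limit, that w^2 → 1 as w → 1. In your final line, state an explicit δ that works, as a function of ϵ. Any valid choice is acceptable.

Suppose ϵ > 0. We seek δ > 0 with 0 < |w − 1| < δ ⇒ |w^2 − 1| < ϵ.
Factor: w^2 − 1 = (w − 1)(w + 1), so |w^2 − 1| = |w − 1|·|w + 1|.
Restrict δ ≤ 2. Then |w − 1| < 2 gives |w| < 3, so by the triangle inequality |w + 1| ≤ 3 + 1 = 4.
Hence |w^2 − 1| ≤ 4|w − 1|, which is < ϵ once |w − 1| < ϵ/4.
Take δ = min(2, ϵ/4). If 0 < |w − 1| < δ then both bounds hold and |w^2 − 1| ≤ 4|w − 1| < 4·(ϵ/4) = ϵ.

δ = min(2, ϵ/4)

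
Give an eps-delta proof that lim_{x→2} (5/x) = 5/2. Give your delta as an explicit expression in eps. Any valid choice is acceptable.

Let eps > 0. We seek delta > 0 such that 0 < |x − 2| < delta implies |5/x − (5/2)| < eps.
|5/x − (5/2)| = 5·|2 − x|/(2·|x|) = 5|x − 2|/(2|x|).
Require delta ≤ 1 so that |x| > 2 − 1 = 1, hence 2|x| > 2.
Then |5/x − (5/2)| < 5|x − 2|/2, which is < eps when |x − 2| < (2/5)eps.
Take delta = min(1, (2/5)eps). Then 0 < |x − 2| < delta gives both |x − 2| < 1 and |x − 2| < (2/5)eps, so |5/x − (5/2)| < eps.

delta = min(1, (2/5)eps)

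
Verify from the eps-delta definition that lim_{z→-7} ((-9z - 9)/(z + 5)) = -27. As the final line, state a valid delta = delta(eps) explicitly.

Fix eps > 0. We want delta > 0 with 0 < |z + 7| < delta ⇒ |(-9z - 9)/(z + 5) + 27| < eps.
Combining over a common denominator, (-9z - 9)/(z + 5) + 27 = [(-9z - 9)·(-2) − 54·(z + 5)] / [(-2)·(z + 5)] = -36(z + 7) / ((-2)(z + 5)).
So |(-9z - 9)/(z + 5) + 27| = 36|z + 7| / (2·|z + 5|).
Require delta ≤ 1, so |z + 5| ≥ |-2| − |z + 7| > 2 − 1 = 1.
Hence |(-9z - 9)/(z + 5) + 27| < 36|z + 7|/(2·1) = 18|z + 7|, which is < eps once |z + 7| < (1/18)eps.
Take delta = min(1, (1/18)eps). Then 0 < |z + 7| < delta forces both bounds, so |(-9z - 9)/(z + 5) + 27| < eps.

delta = min(1, (1/18)eps)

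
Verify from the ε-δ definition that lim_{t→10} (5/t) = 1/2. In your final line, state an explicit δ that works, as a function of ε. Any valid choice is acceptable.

δ = min(5, 10ε)

Let ε > 0 be given. We seek δ > 0 such that 0 < |t − 10| < δ implies |5/t − (1/2)| < ε.
|5/t − (1/2)| = 5·|10 − t|/(10·|t|) = 5|t − 10|/(10|t|).
Require δ ≤ 5 so that |t| > 10 − 5 = 5, hence 10|t| > 50.
Then |5/t − (1/2)| < 5|t − 10|/50, which is < ε when |t − 10| < 10ε.
Take δ = min(5, 10ε). Then 0 < |t − 10| < δ gives both |t − 10| < 5 and |t − 10| < 10ε, so |5/t − (1/2)| < ε.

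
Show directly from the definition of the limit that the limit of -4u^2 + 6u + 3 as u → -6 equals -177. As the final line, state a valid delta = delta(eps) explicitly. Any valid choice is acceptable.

Let eps > 0 be given. We want delta > 0 such that 0 < |u + 6| < delta implies |(-4u^2 + 6u + 3) + 177| < eps.
(-4u^2 + 6u + 3) + 177 = -4u^2 + 6u + 180 = (u + 6)(-4u + 30).
So |(-4u^2 + 6u + 3) + 177| = |u + 6|·|-4u + 30|.
Assume first that |u + 6| < 2, so |u| < 8. Then |-4u + 30| ≤ 4·8 + 30 = 62.
Hence |(-4u^2 + 6u + 3) + 177| ≤ 62|u + 6| < eps provided |u + 6| < eps/62.
Choosing delta = min(2, eps/62) ensures both conditions, hence |(-4u^2 + 6u + 3) + 177| < eps.

delta = min(2, eps/62)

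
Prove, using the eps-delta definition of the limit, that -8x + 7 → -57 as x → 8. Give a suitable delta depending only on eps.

delta = eps/8

Let eps > 0 be given. We need delta > 0 so that 0 < |x − 8| < delta implies |(-8x + 7) + 57| < eps.
Since (-8x + 7) + 57 = -8(x − 8), we have |(-8x + 7) + 57| = 8|x − 8|.
So 8|x − 8| < eps exactly when |x − 8| < eps/8.
Take delta = eps/8. If 0 < |x − 8| < delta then |(-8x + 7) + 57| = 8|x − 8| < 8·(eps/8) = eps.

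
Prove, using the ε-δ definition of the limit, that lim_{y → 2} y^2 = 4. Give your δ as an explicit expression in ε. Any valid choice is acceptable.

δ = min(1, ε/5)

Let ε > 0. We seek δ > 0 with 0 < |y − 2| < δ ⇒ |y^2 − 4| < ε.
Factor: y^2 − 4 = (y − 2)(y + 2), so |y^2 − 4| = |y − 2|·|y + 2|.
Impose δ ≤ 1 so that |y| < 3; then |y + 2| ≤ 5.
Hence |y^2 − 4| ≤ 5|y − 2|, which is < ε once |y − 2| < ε/5.
Take δ = min(1, ε/5). If 0 < |y − 2| < δ then both bounds hold and |y^2 − 4| ≤ 5|y − 2| < 5·(ε/5) = ε.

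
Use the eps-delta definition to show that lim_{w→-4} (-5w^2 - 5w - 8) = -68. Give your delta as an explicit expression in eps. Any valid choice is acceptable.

Let eps > 0. We want delta > 0 such that 0 < |w + 4| < delta implies |(-5w^2 - 5w - 8) + 68| < eps.
(-5w^2 - 5w - 8) + 68 = -5w^2 - 5w + 60 = (w + 4)(-5w + 15).
So |(-5w^2 - 5w - 8) + 68| = |w + 4|·|-5w + 15|.
Require delta ≤ 1. Then |w + 4| < 1 gives |w| < 5, and by the triangle inequality |-5w + 15| ≤ 5·5 + 15 = 40.
Hence |(-5w^2 - 5w - 8) + 68| ≤ 40|w + 4| < eps provided |w + 4| < eps/40.
Take delta = min(1, eps/40). Then 0 < |w + 4| < delta gives both |w + 4| < 1 and |w + 4| < eps/40, so |(-5w^2 - 5w - 8) + 68| < eps.

delta = min(1, eps/40)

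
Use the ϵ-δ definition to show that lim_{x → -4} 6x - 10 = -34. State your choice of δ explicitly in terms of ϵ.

δ = ϵ/6

Suppose ϵ > 0. We need δ > 0 so that 0 < |x + 4| < δ implies |(6x - 10) + 34| < ϵ.
|(6x - 10) + 34| = |6x + 24| = 6|x + 4|.
Thus it suffices that |x + 4| < ϵ/6.
Choosing δ = ϵ/6 gives |(6x - 10) + 34| = 6|x + 4| < ϵ whenever |x + 4| < δ.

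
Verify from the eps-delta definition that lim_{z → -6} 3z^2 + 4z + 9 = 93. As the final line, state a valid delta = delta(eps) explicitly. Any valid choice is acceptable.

Let eps > 0. We want delta > 0 such that 0 < |z + 6| < delta implies |(3z^2 + 4z + 9) − 93| < eps.
(3z^2 + 4z + 9) − 93 = 3z^2 + 4z - 84 = (z + 6)(3z - 14).
So |(3z^2 + 4z + 9) − 93| = |z + 6|·|3z - 14|.
Assume first that |z + 6| < 2, so |z| < 8. Then |3z - 14| ≤ 3·8 + 14 = 38.
Hence |(3z^2 + 4z + 9) − 93| ≤ 38|z + 6| < eps provided |z + 6| < eps/38.
Take delta = min(2, eps/38). Then 0 < |z + 6| < delta gives both |z + 6| < 2 and |z + 6| < eps/38, so |(3z^2 + 4z + 9) − 93| < eps.

delta = min(2, eps/38)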